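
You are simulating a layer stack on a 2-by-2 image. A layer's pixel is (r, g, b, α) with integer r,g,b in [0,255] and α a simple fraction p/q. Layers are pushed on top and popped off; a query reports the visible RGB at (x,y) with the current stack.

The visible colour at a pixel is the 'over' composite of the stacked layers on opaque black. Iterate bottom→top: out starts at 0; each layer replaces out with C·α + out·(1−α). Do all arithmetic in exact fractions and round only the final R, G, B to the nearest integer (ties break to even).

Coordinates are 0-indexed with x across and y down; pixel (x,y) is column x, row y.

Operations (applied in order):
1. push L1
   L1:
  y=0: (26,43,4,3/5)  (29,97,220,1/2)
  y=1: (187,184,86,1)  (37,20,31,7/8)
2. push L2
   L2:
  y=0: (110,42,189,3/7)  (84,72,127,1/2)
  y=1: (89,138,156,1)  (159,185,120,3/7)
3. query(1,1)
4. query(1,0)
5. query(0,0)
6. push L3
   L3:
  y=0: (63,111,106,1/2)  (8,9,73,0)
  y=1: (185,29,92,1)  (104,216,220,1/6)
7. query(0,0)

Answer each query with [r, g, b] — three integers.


query (1,1) [L1,L2] — begin 0,0,0
+L1 (α=7/8) → [259/8, 35/2, 217/8]
+L2 (α=3/7) → [1213/14, 625/7, 937/14]
rounded: [87, 89, 67]

at x=1,y=0 over L1,L2:
+L1 (α=1/2) → [29/2, 97/2, 110]
+L2 (α=1/2) → [197/4, 241/4, 237/2]
= [49, 60, 118]

query (0,0) [L1,L2] — begin 0,0,0
L1 α=3/5: [78/5, 129/5, 12/5]
L2 α=3/7: [1962/35, 1146/35, 2883/35]
= [56, 33, 82]

(0,0) stack=L1,L2,L3; from [0,0,0]:
+L1 (α=3/5) → [78/5, 129/5, 12/5]
+L2 (α=3/7) → [1962/35, 1146/35, 2883/35]
+L3 (α=1/2) → [4167/70, 5031/70, 6593/70]
= [60, 72, 94]


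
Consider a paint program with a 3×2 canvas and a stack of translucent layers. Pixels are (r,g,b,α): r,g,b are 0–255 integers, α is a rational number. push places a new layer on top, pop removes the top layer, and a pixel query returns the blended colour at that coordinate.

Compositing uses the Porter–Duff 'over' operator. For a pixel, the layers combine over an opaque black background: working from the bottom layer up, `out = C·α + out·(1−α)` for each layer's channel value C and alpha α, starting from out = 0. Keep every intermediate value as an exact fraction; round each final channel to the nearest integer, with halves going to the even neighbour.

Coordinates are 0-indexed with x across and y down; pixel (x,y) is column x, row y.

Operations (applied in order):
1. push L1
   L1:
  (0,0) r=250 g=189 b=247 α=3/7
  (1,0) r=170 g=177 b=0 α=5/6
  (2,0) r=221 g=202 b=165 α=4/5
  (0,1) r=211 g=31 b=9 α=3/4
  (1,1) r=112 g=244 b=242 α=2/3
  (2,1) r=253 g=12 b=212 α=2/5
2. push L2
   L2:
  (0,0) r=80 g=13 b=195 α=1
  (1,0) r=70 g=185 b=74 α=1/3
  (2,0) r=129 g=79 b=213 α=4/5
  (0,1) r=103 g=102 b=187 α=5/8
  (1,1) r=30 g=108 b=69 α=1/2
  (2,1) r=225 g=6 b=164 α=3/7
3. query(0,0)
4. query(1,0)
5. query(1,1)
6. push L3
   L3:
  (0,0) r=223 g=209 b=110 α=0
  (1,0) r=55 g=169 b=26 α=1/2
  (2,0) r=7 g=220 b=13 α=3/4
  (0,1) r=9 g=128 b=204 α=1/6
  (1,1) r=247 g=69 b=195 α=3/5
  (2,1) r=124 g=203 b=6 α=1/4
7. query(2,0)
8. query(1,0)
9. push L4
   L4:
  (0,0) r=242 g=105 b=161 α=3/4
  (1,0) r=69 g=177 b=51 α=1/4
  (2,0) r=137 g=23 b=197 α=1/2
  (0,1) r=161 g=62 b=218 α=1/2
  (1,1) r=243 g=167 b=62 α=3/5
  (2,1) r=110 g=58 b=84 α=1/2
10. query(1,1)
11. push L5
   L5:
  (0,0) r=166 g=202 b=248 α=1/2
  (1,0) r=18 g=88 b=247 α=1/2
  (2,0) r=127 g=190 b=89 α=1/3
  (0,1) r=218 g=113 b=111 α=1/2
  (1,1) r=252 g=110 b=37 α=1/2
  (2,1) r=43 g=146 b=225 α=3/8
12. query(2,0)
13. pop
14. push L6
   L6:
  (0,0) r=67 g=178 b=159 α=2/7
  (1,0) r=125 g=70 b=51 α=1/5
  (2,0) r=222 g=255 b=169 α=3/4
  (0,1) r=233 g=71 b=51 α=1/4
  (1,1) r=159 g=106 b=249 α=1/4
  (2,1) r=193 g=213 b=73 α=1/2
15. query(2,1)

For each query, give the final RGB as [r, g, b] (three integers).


query (0,0) [L1,L2] — begin 0,0,0
+L1 (α=3/7) → [750/7, 81, 741/7]
+L2 (α=1) → [80, 13, 195]
→ [80, 13, 195]

at x=1,y=0 over L1,L2:
+L1 (α=5/6) → [425/3, 295/2, 0]
+L2 (α=1/3) → [1060/9, 160, 74/3]
→ [118, 160, 25]

at x=1,y=1 over L1,L2:
after L1 α=2/3: [224/3, 488/3, 484/3]
after L2 α=1/2: [157/3, 406/3, 691/6]
= [52, 135, 115]

query (2,0) [L1,L2,L3] — begin 0,0,0
L1 α=4/5: [884/5, 808/5, 132]
L2 α=4/5: [3464/25, 2388/25, 984/5]
L3 α=3/4: [3989/100, 4722/25, 1179/20]
→ [40, 189, 59]

query (1,0) [L1,L2,L3] — begin 0,0,0
+L1 (α=5/6) → [425/3, 295/2, 0]
+L2 (α=1/3) → [1060/9, 160, 74/3]
+L3 (α=1/2) → [1555/18, 329/2, 76/3]
= [86, 164, 25]

at x=1,y=1 over L1,L2,L3,L4:
+L1 (α=2/3) → [224/3, 488/3, 484/3]
+L2 (α=1/2) → [157/3, 406/3, 691/6]
+L3 (α=3/5) → [2537/15, 1433/15, 2446/15]
+L4 (α=3/5) → [16009/75, 10381/75, 7682/75]
→ [213, 138, 102]

at x=2,y=0 over L1,L2,L3,L4,L5:
+L1 (α=4/5) → [884/5, 808/5, 132]
+L2 (α=4/5) → [3464/25, 2388/25, 984/5]
+L3 (α=3/4) → [3989/100, 4722/25, 1179/20]
+L4 (α=1/2) → [17689/200, 5297/50, 5119/40]
+L5 (α=1/3) → [30389/300, 3349/25, 6899/60]
= [101, 134, 115]

at x=2,y=1 over L1,L2,L3,L4,L6:
L1 α=2/5: [506/5, 24/5, 424/5]
L2 α=3/7: [5399/35, 186/35, 4156/35]
L3 α=1/4: [20537/140, 7663/140, 6339/70]
L4 α=1/2: [35937/280, 15783/280, 12219/140]
L6 α=1/2: [89977/560, 75423/560, 22439/280]
= [161, 135, 80]


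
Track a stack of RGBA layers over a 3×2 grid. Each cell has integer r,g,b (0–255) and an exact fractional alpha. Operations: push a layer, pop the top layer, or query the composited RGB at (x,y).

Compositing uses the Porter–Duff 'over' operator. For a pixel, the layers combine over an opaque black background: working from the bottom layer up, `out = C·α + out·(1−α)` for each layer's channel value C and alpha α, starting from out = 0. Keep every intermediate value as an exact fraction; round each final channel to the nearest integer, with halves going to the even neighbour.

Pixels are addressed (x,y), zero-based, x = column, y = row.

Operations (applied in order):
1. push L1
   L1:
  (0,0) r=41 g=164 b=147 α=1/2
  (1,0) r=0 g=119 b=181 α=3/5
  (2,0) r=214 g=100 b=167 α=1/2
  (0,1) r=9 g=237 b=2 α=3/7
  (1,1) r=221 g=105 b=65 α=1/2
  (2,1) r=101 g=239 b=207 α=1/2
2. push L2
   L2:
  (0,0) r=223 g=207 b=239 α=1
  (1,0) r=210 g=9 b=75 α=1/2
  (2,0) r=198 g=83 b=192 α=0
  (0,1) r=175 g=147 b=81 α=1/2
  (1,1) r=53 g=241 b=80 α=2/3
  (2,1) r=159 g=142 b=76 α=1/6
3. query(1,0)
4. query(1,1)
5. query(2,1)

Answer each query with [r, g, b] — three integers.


query (1,0) [L1,L2] — begin 0,0,0
L1 α=3/5: [0, 357/5, 543/5]
L2 α=1/2: [105, 201/5, 459/5]
= [105, 40, 92]

at x=1,y=1 over L1,L2:
after L1 α=1/2: [221/2, 105/2, 65/2]
after L2 α=2/3: [433/6, 1069/6, 385/6]
→ [72, 178, 64]

at x=2,y=1 over L1,L2:
+L1 (α=1/2) → [101/2, 239/2, 207/2]
+L2 (α=1/6) → [823/12, 493/4, 1187/12]
= [69, 123, 99]


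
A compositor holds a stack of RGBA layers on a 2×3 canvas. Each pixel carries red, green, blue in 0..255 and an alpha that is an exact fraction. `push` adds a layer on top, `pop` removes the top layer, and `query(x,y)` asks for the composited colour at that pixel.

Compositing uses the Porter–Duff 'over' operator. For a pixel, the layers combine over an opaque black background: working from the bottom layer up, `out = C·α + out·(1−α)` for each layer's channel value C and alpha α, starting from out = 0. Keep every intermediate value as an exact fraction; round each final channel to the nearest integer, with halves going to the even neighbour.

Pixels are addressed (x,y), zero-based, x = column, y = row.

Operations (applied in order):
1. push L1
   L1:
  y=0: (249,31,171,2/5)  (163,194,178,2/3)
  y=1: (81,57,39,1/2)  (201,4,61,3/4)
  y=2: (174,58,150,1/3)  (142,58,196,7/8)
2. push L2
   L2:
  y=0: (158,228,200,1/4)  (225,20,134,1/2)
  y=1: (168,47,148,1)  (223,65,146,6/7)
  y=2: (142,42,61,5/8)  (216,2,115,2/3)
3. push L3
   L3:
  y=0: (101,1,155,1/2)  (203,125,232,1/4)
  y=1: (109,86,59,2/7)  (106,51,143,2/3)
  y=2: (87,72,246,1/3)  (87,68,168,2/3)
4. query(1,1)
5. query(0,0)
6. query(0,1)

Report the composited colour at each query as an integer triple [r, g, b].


query (1,1) [L1,L2,L3] — begin 0,0,0
after L1 α=3/4: [603/4, 3, 183/4]
after L2 α=6/7: [5955/28, 393/7, 3687/28]
after L3 α=2/3: [11891/84, 369/7, 11695/84]
→ [142, 53, 139]

at x=0,y=0 over L1,L2,L3:
L1 α=2/5: [498/5, 62/5, 342/5]
L2 α=1/4: [571/5, 663/10, 1013/10]
L3 α=1/2: [538/5, 673/20, 2563/20]
→ [108, 34, 128]

query (0,1) [L1,L2,L3] — begin 0,0,0
L1 α=1/2: [81/2, 57/2, 39/2]
L2 α=1: [168, 47, 148]
L3 α=2/7: [1058/7, 407/7, 858/7]
rounded: [151, 58, 123]


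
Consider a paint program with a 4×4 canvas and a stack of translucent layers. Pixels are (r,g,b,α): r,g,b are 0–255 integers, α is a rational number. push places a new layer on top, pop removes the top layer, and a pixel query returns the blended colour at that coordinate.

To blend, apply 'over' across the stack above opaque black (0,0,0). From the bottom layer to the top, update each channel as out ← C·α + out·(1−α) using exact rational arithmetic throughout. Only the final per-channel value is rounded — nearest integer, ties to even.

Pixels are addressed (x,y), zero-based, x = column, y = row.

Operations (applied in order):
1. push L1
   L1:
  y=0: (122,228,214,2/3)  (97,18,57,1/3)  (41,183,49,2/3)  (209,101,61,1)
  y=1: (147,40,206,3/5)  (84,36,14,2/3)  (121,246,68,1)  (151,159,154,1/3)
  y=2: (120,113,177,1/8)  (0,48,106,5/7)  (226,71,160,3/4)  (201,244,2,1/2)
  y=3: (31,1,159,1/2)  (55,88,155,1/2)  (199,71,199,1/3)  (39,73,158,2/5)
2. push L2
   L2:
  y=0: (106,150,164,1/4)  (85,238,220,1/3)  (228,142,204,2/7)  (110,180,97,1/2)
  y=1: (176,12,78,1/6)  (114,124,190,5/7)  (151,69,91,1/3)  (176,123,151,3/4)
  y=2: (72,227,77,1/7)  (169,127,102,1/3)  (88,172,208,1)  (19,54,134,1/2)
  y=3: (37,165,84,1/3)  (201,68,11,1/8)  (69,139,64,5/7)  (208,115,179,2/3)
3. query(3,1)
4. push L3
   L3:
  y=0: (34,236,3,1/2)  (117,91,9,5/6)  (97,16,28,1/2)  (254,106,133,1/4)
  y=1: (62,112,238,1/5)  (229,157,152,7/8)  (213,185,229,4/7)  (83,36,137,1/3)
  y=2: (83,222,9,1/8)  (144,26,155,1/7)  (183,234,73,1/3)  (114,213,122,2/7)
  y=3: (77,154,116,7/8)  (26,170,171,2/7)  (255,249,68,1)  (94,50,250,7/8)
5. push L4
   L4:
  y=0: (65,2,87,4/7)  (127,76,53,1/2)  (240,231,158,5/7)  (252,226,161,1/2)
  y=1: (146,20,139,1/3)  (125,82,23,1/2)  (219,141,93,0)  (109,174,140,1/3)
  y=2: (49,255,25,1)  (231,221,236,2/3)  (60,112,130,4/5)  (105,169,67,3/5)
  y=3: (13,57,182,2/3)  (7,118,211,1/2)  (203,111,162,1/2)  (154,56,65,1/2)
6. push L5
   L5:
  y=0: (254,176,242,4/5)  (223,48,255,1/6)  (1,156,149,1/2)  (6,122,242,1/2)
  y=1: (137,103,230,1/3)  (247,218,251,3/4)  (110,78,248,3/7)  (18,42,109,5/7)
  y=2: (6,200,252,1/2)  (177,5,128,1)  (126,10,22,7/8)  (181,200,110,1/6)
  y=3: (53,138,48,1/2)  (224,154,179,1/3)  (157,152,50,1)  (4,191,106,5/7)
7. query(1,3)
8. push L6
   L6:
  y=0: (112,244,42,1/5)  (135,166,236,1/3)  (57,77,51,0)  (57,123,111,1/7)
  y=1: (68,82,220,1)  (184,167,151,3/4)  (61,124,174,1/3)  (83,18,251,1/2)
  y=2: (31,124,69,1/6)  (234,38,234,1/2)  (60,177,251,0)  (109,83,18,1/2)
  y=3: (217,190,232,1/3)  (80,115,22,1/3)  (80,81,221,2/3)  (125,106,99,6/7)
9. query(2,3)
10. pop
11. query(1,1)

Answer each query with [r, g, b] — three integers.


query (3,1) [L1,L2] — begin 0,0,0
L1 α=1/3: [151/3, 53, 154/3]
L2 α=3/4: [1735/12, 211/2, 1513/12]
→ [145, 106, 126]

(1,3) stack=L1,L2,L3,L4,L5; from [0,0,0]:
+L1 (α=1/2) → [55/2, 44, 155/2]
+L2 (α=1/8) → [787/16, 47, 1107/16]
+L3 (α=2/7) → [681/16, 575/7, 11007/112]
+L4 (α=1/2) → [793/32, 1401/14, 34639/224]
+L5 (α=1/3) → [1459/16, 2479/21, 18229/112]
rounded: [91, 118, 163]

at x=2,y=3 over L1,L2,L3,L4,L5,L6:
L1 α=1/3: [199/3, 71/3, 199/3]
L2 α=5/7: [1433/21, 2227/21, 194/3]
L3 α=1: [255, 249, 68]
L4 α=1/2: [229, 180, 115]
L5 α=1: [157, 152, 50]
L6 α=2/3: [317/3, 314/3, 164]
rounded: [106, 105, 164]

(1,1) stack=L1,L2,L3,L4,L5; from [0,0,0]:
after L1 α=2/3: [56, 24, 28/3]
after L2 α=5/7: [682/7, 668/7, 2906/21]
after L3 α=7/8: [11903/56, 8361/56, 12625/84]
after L4 α=1/2: [18903/112, 12953/112, 14557/168]
after L5 α=3/4: [101895/448, 86201/448, 141061/672]
= [227, 192, 210]


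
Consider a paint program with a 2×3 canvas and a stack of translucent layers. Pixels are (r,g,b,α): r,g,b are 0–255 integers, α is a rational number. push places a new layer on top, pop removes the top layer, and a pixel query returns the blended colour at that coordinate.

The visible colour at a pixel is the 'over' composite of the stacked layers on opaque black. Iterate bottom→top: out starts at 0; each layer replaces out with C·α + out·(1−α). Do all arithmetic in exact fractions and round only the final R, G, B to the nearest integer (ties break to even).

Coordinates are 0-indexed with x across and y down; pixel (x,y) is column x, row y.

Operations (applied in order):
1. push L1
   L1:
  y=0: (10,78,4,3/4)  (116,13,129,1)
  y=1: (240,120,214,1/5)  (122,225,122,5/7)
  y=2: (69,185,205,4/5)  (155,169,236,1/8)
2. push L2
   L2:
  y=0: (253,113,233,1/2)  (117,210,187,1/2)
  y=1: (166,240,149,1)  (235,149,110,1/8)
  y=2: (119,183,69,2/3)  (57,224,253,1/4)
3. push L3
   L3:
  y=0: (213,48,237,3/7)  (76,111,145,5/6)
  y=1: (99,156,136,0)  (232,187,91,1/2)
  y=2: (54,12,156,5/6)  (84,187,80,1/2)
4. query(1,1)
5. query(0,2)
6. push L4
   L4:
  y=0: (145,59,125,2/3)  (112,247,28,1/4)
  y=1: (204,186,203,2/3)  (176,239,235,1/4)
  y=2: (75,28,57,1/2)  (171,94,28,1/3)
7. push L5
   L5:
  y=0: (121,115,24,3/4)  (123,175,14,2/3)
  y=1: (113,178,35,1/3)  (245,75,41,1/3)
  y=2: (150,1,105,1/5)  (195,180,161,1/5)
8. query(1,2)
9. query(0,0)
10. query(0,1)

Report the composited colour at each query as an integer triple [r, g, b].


at x=1,y=1 over L1,L2,L3:
L1 α=5/7: [610/7, 1125/7, 610/7]
L2 α=1/8: [845/8, 637/4, 90]
L3 α=1/2: [2701/16, 1385/8, 181/2]
= [169, 173, 90]

at x=0,y=2 over L1,L2,L3:
L1 α=4/5: [276/5, 148, 164]
L2 α=2/3: [1466/15, 514/3, 302/3]
L3 α=5/6: [2758/45, 347/9, 1321/9]
= [61, 39, 147]

at x=1,y=2 over L1,L2,L3,L4,L5:
L1 α=1/8: [155/8, 169/8, 59/2]
L2 α=1/4: [921/32, 2299/32, 683/8]
L3 α=1/2: [3609/64, 8283/64, 1323/16]
L4 α=1/3: [3027/32, 11291/96, 1547/24]
L5 α=1/5: [4587/40, 15611/120, 2513/30]
→ [115, 130, 84]

(0,0) stack=L1,L2,L3,L4,L5; from [0,0,0]:
after L1 α=3/4: [15/2, 117/2, 3]
after L2 α=1/2: [521/4, 343/4, 118]
after L3 α=3/7: [1160/7, 487/7, 169]
after L4 α=2/3: [3190/21, 1313/21, 419/3]
after L5 α=3/4: [10813/84, 4279/42, 635/12]
→ [129, 102, 53]

(0,1) stack=L1,L2,L3,L4,L5; from [0,0,0]:
L1 α=1/5: [48, 24, 214/5]
L2 α=1: [166, 240, 149]
L3 α=0: [166, 240, 149]
L4 α=2/3: [574/3, 204, 185]
L5 α=1/3: [1487/9, 586/3, 135]
= [165, 195, 135]


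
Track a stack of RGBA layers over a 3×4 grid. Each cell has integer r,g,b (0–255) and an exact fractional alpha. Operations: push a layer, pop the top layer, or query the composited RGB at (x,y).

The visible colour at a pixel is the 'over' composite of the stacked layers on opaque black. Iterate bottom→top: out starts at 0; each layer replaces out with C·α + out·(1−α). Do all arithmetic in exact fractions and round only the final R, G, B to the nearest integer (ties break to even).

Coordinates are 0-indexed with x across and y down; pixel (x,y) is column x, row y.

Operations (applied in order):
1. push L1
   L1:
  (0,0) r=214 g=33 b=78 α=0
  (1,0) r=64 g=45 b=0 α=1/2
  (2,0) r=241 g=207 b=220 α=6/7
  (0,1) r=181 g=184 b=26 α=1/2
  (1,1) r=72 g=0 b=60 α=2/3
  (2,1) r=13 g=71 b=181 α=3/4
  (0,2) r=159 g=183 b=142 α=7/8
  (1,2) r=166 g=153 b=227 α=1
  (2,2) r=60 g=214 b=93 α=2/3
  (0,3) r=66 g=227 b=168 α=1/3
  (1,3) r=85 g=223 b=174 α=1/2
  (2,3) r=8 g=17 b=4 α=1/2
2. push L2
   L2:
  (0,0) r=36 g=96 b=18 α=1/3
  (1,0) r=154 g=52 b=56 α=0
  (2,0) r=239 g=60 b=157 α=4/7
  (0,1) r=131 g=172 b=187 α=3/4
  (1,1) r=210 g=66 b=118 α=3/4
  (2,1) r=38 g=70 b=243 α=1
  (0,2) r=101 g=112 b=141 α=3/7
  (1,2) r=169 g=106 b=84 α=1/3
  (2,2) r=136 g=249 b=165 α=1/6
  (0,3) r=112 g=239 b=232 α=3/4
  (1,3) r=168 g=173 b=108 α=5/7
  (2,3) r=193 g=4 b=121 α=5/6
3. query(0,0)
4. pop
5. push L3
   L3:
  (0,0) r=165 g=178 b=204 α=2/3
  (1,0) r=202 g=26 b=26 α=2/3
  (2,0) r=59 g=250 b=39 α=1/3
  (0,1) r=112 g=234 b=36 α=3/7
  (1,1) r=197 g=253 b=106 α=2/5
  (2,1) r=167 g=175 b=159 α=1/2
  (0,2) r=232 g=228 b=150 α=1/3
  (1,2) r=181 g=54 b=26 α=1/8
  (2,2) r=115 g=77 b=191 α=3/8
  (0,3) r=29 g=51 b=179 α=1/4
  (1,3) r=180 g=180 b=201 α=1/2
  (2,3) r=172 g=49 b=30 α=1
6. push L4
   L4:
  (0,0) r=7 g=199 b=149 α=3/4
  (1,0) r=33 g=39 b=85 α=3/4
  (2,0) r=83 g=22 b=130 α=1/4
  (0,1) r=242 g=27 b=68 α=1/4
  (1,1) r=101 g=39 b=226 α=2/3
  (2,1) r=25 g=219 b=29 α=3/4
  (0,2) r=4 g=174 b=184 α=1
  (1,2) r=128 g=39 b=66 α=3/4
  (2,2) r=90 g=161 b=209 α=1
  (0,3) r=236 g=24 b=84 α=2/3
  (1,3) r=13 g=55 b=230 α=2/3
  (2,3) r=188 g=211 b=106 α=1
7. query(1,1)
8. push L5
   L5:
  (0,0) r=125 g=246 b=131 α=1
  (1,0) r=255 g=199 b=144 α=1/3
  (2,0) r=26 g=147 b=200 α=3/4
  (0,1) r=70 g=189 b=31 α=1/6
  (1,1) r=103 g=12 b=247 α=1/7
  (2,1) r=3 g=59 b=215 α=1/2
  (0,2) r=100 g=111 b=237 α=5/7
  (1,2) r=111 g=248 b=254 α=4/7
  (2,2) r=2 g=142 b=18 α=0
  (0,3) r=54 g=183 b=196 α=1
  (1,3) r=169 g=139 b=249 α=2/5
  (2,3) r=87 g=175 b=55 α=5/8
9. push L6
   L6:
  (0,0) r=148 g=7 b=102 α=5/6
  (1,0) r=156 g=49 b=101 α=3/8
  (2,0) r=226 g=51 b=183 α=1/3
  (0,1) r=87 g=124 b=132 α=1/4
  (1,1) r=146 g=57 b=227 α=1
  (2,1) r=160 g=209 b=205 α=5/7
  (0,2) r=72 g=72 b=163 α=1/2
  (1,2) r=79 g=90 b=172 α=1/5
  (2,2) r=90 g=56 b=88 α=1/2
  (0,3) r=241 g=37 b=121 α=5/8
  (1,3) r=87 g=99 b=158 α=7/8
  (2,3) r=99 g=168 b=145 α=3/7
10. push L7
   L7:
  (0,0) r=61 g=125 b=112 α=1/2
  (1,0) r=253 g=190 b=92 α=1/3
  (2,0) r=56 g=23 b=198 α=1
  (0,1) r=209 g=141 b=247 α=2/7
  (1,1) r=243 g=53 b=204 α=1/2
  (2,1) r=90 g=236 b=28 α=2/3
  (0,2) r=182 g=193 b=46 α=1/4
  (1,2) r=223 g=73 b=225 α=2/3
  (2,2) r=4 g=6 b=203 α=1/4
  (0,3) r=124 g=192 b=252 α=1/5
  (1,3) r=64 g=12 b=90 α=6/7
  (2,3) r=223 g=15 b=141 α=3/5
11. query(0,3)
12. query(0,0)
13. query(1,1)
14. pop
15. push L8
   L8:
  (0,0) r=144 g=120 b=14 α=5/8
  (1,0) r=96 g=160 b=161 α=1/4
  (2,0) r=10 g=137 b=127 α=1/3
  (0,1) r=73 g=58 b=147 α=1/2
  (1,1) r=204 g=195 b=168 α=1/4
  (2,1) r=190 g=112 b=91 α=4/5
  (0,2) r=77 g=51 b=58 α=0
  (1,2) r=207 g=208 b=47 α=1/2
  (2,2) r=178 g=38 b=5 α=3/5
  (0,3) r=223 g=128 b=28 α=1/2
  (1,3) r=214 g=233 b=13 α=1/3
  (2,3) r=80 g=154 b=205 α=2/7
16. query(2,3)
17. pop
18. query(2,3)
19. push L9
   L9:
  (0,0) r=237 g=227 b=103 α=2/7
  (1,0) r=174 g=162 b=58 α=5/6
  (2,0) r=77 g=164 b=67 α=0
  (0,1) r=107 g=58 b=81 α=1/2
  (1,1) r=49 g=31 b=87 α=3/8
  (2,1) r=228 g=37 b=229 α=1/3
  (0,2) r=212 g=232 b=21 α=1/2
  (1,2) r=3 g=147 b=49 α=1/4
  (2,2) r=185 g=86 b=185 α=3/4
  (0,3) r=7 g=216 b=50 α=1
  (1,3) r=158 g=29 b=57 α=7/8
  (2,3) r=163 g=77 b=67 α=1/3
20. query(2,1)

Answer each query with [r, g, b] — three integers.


query (0,0) [L1,L2] — begin 0,0,0
L1 α=0: [0, 0, 0]
L2 α=1/3: [12, 32, 6]
→ [12, 32, 6]

(1,1) stack=L1,L3,L4; from [0,0,0]:
L1 α=2/3: [48, 0, 40]
L3 α=2/5: [538/5, 506/5, 332/5]
L4 α=2/3: [516/5, 896/15, 864/5]
rounded: [103, 60, 173]

at x=0,y=3 over L1,L3,L4,L5,L6,L7:
+L1 (α=1/3) → [22, 227/3, 56]
+L3 (α=1/4) → [95/4, 139/2, 347/4]
+L4 (α=2/3) → [661/4, 235/6, 1019/12]
+L5 (α=1) → [54, 183, 196]
+L6 (α=5/8) → [1367/8, 367/4, 1193/8]
+L7 (α=1/5) → [323/2, 559/5, 1697/10]
= [162, 112, 170]

query (0,0) [L1,L3,L4,L5,L6,L7] — begin 0,0,0
after L1 α=0: [0, 0, 0]
after L3 α=2/3: [110, 356/3, 136]
after L4 α=3/4: [131/4, 2147/12, 583/4]
after L5 α=1: [125, 246, 131]
after L6 α=5/6: [865/6, 281/6, 641/6]
after L7 α=1/2: [1231/12, 1031/12, 1313/12]
= [103, 86, 109]

(1,1) stack=L1,L3,L4,L5,L6,L7; from [0,0,0]:
+L1 (α=2/3) → [48, 0, 40]
+L3 (α=2/5) → [538/5, 506/5, 332/5]
+L4 (α=2/3) → [516/5, 896/15, 864/5]
+L5 (α=1/7) → [3611/35, 1852/35, 917/5]
+L6 (α=1) → [146, 57, 227]
+L7 (α=1/2) → [389/2, 55, 431/2]
rounded: [194, 55, 216]

(2,3) stack=L1,L3,L4,L5,L6,L8; from [0,0,0]:
+L1 (α=1/2) → [4, 17/2, 2]
+L3 (α=1) → [172, 49, 30]
+L4 (α=1) → [188, 211, 106]
+L5 (α=5/8) → [999/8, 377/2, 593/8]
+L6 (α=3/7) → [1593/14, 1258/7, 209/2]
+L8 (α=2/7) → [10205/98, 8446/49, 1865/14]
→ [104, 172, 133]

(2,3) stack=L1,L3,L4,L5,L6; from [0,0,0]:
after L1 α=1/2: [4, 17/2, 2]
after L3 α=1: [172, 49, 30]
after L4 α=1: [188, 211, 106]
after L5 α=5/8: [999/8, 377/2, 593/8]
after L6 α=3/7: [1593/14, 1258/7, 209/2]
= [114, 180, 104]

query (2,1) [L1,L3,L4,L5,L6,L9] — begin 0,0,0
+L1 (α=3/4) → [39/4, 213/4, 543/4]
+L3 (α=1/2) → [707/8, 913/8, 1179/8]
+L4 (α=3/4) → [1307/32, 6169/32, 1875/32]
+L5 (α=1/2) → [1403/64, 8057/64, 8755/64]
+L6 (α=5/7) → [27003/224, 41497/224, 41555/224]
+L9 (α=1/3) → [17513/112, 45641/336, 22401/112]
→ [156, 136, 200]


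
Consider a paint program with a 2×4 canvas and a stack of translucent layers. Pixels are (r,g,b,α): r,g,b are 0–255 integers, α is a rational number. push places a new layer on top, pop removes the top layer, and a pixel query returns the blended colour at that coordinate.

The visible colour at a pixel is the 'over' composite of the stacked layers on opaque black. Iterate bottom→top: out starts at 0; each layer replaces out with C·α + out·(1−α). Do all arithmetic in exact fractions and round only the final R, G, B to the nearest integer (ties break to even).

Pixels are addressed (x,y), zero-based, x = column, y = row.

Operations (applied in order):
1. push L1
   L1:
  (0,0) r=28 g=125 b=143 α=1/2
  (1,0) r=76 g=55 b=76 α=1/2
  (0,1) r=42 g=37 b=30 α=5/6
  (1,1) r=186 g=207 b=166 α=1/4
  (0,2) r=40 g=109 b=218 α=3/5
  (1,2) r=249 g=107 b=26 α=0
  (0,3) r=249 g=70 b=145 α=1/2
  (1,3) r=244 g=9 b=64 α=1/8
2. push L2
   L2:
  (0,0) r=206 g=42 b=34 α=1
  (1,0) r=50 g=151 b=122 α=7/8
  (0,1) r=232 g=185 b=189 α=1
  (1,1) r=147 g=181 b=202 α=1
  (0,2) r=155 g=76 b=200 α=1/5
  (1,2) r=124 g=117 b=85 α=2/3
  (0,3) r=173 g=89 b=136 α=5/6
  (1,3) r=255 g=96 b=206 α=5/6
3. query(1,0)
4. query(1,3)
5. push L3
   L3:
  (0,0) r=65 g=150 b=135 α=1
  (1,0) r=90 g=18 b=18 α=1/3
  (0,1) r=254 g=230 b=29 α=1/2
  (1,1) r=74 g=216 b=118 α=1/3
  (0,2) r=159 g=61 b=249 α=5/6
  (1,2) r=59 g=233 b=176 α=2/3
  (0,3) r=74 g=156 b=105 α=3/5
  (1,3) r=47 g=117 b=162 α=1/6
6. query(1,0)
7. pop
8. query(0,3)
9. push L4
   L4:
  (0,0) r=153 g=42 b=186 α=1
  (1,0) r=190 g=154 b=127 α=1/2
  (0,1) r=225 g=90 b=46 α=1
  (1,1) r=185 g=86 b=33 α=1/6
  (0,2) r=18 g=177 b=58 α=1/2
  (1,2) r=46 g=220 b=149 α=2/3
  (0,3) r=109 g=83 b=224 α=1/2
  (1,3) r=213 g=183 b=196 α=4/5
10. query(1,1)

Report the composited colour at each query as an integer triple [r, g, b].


query (1,0) [L1,L2] — begin 0,0,0
+L1 (α=1/2) → [38, 55/2, 38]
+L2 (α=7/8) → [97/2, 2169/16, 223/2]
→ [48, 136, 112]

query (1,3) [L1,L2] — begin 0,0,0
+L1 (α=1/8) → [61/2, 9/8, 8]
+L2 (α=5/6) → [2611/12, 1283/16, 173]
→ [218, 80, 173]

query (1,0) [L1,L2,L3] — begin 0,0,0
L1 α=1/2: [38, 55/2, 38]
L2 α=7/8: [97/2, 2169/16, 223/2]
L3 α=1/3: [187/3, 771/8, 241/3]
rounded: [62, 96, 80]

(0,3) stack=L1,L2; from [0,0,0]:
+L1 (α=1/2) → [249/2, 35, 145/2]
+L2 (α=5/6) → [1979/12, 80, 1505/12]
= [165, 80, 125]

query (1,1) [L1,L2,L4] — begin 0,0,0
after L1 α=1/4: [93/2, 207/4, 83/2]
after L2 α=1: [147, 181, 202]
after L4 α=1/6: [460/3, 991/6, 1043/6]
rounded: [153, 165, 174]


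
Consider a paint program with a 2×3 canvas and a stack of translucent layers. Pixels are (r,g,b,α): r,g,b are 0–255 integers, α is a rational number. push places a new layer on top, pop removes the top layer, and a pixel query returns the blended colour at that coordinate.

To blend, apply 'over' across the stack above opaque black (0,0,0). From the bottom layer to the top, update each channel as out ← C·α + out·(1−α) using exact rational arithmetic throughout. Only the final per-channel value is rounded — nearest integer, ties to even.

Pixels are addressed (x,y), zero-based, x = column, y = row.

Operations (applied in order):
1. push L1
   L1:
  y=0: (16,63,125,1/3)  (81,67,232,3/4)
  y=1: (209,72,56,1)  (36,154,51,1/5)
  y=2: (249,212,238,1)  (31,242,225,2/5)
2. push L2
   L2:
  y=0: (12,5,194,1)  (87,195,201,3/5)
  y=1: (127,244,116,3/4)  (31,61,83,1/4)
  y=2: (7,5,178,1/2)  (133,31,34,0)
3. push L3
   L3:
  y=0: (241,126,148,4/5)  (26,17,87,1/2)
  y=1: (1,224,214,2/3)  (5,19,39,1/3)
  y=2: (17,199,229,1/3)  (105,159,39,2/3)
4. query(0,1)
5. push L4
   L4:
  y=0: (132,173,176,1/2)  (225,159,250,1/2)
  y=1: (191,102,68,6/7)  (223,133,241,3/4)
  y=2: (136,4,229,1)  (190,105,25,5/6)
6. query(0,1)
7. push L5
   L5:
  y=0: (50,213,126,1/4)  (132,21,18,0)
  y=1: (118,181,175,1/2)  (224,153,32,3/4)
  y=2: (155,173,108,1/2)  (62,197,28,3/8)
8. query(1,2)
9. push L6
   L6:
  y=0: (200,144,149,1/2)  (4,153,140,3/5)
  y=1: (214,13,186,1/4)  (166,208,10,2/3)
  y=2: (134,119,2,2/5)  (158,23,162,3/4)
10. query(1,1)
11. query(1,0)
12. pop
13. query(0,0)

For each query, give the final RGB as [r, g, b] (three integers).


at x=0,y=1 over L1,L2,L3:
+L1 (α=1) → [209, 72, 56]
+L2 (α=3/4) → [295/2, 201, 101]
+L3 (α=2/3) → [299/6, 649/3, 529/3]
→ [50, 216, 176]

query (0,1) [L1,L2,L3,L4] — begin 0,0,0
L1 α=1: [209, 72, 56]
L2 α=3/4: [295/2, 201, 101]
L3 α=2/3: [299/6, 649/3, 529/3]
L4 α=6/7: [1025/6, 355/3, 1753/21]
→ [171, 118, 83]

(1,2) stack=L1,L2,L3,L4,L5; from [0,0,0]:
+L1 (α=2/5) → [62/5, 484/5, 90]
+L2 (α=0) → [62/5, 484/5, 90]
+L3 (α=2/3) → [1112/15, 2074/15, 56]
+L4 (α=5/6) → [7681/45, 9949/90, 181/6]
+L5 (α=3/8) → [9355/72, 20587/144, 1409/48]
= [130, 143, 29]

query (1,1) [L1,L2,L3,L4,L5,L6] — begin 0,0,0
L1 α=1/5: [36/5, 154/5, 51/5]
L2 α=1/4: [263/20, 767/20, 142/5]
L3 α=1/3: [313/30, 319/10, 479/15]
L4 α=3/4: [20383/120, 4309/40, 2831/15]
L5 α=3/4: [101023/480, 22669/160, 4271/60]
L6 α=2/3: [260383/1440, 29743/160, 5471/180]
rounded: [181, 186, 30]

query (1,0) [L1,L2,L3,L4,L5,L6] — begin 0,0,0
after L1 α=3/4: [243/4, 201/4, 174]
after L2 α=3/5: [153/2, 1371/10, 951/5]
after L3 α=1/2: [205/4, 1541/20, 693/5]
after L4 α=1/2: [1105/8, 4721/40, 1943/10]
after L5 α=0: [1105/8, 4721/40, 1943/10]
after L6 α=3/5: [1153/20, 13901/100, 4043/25]
rounded: [58, 139, 162]

at x=0,y=0 over L1,L2,L3,L4,L5:
+L1 (α=1/3) → [16/3, 21, 125/3]
+L2 (α=1) → [12, 5, 194]
+L3 (α=4/5) → [976/5, 509/5, 786/5]
+L4 (α=1/2) → [818/5, 687/5, 833/5]
+L5 (α=1/4) → [676/5, 1563/10, 3129/20]
rounded: [135, 156, 156]


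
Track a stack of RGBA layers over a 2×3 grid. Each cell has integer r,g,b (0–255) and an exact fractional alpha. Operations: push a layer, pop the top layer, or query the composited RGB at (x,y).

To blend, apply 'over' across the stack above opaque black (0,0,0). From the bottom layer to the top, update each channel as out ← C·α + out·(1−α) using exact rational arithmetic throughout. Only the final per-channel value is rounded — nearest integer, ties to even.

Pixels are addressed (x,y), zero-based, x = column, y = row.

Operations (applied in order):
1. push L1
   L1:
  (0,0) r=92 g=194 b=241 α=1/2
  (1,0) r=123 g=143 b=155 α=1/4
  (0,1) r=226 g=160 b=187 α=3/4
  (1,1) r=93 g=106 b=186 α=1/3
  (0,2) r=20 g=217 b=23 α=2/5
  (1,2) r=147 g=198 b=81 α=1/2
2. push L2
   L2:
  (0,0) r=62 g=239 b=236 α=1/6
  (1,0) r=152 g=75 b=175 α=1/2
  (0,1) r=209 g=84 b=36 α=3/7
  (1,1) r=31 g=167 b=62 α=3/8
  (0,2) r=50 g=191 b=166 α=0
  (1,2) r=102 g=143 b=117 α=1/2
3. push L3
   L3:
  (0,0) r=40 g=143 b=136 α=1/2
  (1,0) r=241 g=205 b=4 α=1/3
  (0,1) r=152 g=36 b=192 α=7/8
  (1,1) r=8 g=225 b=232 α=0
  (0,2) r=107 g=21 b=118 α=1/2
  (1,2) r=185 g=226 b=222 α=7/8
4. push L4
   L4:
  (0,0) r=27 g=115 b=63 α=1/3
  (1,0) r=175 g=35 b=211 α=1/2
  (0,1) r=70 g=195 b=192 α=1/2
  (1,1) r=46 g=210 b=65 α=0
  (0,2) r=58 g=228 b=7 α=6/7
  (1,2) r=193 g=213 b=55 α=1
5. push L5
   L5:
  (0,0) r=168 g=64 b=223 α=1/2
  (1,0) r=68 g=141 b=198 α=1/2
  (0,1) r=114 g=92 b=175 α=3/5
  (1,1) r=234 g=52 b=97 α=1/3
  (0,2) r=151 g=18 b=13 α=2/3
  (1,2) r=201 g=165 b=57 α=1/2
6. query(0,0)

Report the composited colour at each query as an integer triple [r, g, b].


(0,0) stack=L1,L2,L3,L4,L5; from [0,0,0]:
+L1 (α=1/2) → [46, 97, 241/2]
+L2 (α=1/6) → [146/3, 362/3, 559/4]
+L3 (α=1/2) → [133/3, 791/6, 1103/8]
+L4 (α=1/3) → [347/9, 1136/9, 1355/12]
+L5 (α=1/2) → [1859/18, 856/9, 4031/24]
= [103, 95, 168]


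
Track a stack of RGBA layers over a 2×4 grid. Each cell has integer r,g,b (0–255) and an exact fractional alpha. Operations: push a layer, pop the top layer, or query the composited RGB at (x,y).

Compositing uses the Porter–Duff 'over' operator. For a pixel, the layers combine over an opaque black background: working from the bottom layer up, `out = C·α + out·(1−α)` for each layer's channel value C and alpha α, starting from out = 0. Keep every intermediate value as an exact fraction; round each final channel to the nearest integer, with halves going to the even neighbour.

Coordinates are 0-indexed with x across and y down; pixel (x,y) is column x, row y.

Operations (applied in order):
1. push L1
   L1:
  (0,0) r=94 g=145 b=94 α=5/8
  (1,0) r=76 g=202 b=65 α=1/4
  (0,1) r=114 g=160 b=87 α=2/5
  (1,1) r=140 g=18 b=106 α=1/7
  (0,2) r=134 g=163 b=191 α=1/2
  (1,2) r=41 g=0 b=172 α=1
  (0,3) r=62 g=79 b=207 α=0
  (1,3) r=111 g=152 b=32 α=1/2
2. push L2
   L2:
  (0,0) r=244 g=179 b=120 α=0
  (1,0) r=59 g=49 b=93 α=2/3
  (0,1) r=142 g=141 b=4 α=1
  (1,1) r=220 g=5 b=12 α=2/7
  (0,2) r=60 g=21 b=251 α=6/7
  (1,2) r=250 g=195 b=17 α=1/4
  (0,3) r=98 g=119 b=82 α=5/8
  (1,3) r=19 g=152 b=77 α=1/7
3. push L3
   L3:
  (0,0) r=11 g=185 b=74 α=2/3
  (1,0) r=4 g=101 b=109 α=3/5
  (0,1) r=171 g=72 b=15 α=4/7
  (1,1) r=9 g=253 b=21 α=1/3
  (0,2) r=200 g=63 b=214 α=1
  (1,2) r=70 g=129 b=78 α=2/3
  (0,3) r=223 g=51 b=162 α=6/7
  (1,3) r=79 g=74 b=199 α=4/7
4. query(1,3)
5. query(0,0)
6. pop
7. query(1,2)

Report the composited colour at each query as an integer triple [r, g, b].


query (1,3) [L1,L2,L3] — begin 0,0,0
L1 α=1/2: [111/2, 76, 16]
L2 α=1/7: [352/7, 608/7, 173/7]
L3 α=4/7: [3268/49, 3896/49, 6091/49]
rounded: [67, 80, 124]

at x=0,y=0 over L1,L2,L3:
+L1 (α=5/8) → [235/4, 725/8, 235/4]
+L2 (α=0) → [235/4, 725/8, 235/4]
+L3 (α=2/3) → [323/12, 3685/24, 827/12]
→ [27, 154, 69]

at x=1,y=2 over L1,L2:
+L1 (α=1) → [41, 0, 172]
+L2 (α=1/4) → [373/4, 195/4, 533/4]
rounded: [93, 49, 133]


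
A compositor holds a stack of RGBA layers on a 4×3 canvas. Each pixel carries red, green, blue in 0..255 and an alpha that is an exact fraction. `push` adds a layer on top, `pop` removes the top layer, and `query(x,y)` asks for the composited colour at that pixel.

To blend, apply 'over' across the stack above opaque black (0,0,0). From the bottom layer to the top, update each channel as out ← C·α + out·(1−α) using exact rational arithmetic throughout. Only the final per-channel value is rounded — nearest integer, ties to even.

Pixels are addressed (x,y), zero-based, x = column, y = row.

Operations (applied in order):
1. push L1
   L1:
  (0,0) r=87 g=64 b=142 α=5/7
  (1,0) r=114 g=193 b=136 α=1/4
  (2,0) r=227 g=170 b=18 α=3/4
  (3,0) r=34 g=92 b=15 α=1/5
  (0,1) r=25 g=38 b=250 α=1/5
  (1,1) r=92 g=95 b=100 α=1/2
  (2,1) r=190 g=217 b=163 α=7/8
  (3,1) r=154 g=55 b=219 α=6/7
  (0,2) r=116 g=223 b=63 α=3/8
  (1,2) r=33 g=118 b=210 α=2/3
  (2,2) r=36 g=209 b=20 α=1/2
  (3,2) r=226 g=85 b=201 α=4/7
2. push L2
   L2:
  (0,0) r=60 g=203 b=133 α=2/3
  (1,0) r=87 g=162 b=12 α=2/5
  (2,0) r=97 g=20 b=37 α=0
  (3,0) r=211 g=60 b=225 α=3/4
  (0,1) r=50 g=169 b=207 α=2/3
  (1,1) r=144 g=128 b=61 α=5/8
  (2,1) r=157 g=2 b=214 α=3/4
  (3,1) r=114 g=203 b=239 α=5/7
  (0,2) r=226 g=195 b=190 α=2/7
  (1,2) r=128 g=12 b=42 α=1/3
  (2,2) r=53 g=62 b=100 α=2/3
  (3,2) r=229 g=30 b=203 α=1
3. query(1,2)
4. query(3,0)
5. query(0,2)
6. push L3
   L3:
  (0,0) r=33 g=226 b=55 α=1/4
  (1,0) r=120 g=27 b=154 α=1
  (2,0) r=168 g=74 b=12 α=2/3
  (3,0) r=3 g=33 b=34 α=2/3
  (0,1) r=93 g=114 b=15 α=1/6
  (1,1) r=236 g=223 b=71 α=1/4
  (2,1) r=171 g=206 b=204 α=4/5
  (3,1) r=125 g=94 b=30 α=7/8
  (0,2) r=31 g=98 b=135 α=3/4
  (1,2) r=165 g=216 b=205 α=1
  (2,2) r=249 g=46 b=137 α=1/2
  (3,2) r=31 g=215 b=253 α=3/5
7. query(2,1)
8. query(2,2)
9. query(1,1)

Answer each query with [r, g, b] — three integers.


at x=1,y=2 over L1,L2:
+L1 (α=2/3) → [22, 236/3, 140]
+L2 (α=1/3) → [172/3, 508/9, 322/3]
rounded: [57, 56, 107]

(3,0) stack=L1,L2; from [0,0,0]:
after L1 α=1/5: [34/5, 92/5, 3]
after L2 α=3/4: [3199/20, 248/5, 339/2]
→ [160, 50, 170]

at x=0,y=2 over L1,L2:
+L1 (α=3/8) → [87/2, 669/8, 189/8]
+L2 (α=2/7) → [1339/14, 6465/56, 3985/56]
= [96, 115, 71]

query (2,1) [L1,L2,L3] — begin 0,0,0
after L1 α=7/8: [665/4, 1519/8, 1141/8]
after L2 α=3/4: [2549/16, 1567/32, 6277/32]
after L3 α=4/5: [13493/80, 5587/32, 32389/160]
→ [169, 175, 202]

(2,2) stack=L1,L2,L3; from [0,0,0]:
L1 α=1/2: [18, 209/2, 10]
L2 α=2/3: [124/3, 457/6, 70]
L3 α=1/2: [871/6, 733/12, 207/2]
rounded: [145, 61, 104]

(1,1) stack=L1,L2,L3; from [0,0,0]:
after L1 α=1/2: [46, 95/2, 50]
after L2 α=5/8: [429/4, 1565/16, 455/8]
after L3 α=1/4: [2231/16, 8263/64, 1933/32]
= [139, 129, 60]


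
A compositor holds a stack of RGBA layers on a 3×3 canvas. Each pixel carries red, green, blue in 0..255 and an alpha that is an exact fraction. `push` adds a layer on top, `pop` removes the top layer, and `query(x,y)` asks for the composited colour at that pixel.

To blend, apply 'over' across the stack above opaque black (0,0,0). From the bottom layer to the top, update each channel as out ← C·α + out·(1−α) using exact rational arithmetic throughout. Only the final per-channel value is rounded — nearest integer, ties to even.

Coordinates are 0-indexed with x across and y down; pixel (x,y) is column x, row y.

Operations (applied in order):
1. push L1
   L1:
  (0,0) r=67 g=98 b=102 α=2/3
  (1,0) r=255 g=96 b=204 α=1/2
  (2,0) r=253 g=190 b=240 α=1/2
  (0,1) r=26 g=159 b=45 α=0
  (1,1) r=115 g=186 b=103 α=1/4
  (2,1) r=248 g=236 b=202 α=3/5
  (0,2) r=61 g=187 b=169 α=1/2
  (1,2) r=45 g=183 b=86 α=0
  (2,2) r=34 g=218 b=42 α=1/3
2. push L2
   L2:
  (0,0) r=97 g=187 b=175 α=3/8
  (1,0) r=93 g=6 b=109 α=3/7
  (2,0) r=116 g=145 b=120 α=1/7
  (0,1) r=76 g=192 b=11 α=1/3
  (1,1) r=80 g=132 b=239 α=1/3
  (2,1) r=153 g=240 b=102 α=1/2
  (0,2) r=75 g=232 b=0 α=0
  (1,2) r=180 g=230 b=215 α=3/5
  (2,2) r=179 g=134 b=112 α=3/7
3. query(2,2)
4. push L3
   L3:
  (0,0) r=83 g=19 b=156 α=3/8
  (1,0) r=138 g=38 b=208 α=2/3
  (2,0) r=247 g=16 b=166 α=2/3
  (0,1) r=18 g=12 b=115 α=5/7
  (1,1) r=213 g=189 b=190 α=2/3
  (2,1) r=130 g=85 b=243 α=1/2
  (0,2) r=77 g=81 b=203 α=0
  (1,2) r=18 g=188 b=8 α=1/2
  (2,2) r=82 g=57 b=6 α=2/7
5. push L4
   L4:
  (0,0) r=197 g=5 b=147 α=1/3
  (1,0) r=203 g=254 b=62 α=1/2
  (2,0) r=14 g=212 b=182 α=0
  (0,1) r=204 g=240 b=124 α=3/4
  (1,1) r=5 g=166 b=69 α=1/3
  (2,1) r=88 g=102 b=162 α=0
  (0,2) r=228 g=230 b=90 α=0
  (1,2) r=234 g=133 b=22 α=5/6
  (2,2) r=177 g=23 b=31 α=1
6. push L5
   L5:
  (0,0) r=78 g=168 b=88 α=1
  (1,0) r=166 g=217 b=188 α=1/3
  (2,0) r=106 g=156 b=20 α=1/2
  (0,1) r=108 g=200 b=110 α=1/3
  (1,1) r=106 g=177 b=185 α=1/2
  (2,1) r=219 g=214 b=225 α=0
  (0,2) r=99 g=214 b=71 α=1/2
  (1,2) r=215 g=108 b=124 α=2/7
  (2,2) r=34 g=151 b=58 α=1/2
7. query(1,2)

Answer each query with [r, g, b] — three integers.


(2,2) stack=L1,L2; from [0,0,0]:
+L1 (α=1/3) → [34/3, 218/3, 14]
+L2 (α=3/7) → [1747/21, 2078/21, 56]
rounded: [83, 99, 56]

query (1,2) [L1,L2,L3,L4,L5] — begin 0,0,0
L1 α=0: [0, 0, 0]
L2 α=3/5: [108, 138, 129]
L3 α=1/2: [63, 163, 137/2]
L4 α=5/6: [411/2, 138, 119/4]
L5 α=2/7: [2915/14, 906/7, 1587/28]
→ [208, 129, 57]


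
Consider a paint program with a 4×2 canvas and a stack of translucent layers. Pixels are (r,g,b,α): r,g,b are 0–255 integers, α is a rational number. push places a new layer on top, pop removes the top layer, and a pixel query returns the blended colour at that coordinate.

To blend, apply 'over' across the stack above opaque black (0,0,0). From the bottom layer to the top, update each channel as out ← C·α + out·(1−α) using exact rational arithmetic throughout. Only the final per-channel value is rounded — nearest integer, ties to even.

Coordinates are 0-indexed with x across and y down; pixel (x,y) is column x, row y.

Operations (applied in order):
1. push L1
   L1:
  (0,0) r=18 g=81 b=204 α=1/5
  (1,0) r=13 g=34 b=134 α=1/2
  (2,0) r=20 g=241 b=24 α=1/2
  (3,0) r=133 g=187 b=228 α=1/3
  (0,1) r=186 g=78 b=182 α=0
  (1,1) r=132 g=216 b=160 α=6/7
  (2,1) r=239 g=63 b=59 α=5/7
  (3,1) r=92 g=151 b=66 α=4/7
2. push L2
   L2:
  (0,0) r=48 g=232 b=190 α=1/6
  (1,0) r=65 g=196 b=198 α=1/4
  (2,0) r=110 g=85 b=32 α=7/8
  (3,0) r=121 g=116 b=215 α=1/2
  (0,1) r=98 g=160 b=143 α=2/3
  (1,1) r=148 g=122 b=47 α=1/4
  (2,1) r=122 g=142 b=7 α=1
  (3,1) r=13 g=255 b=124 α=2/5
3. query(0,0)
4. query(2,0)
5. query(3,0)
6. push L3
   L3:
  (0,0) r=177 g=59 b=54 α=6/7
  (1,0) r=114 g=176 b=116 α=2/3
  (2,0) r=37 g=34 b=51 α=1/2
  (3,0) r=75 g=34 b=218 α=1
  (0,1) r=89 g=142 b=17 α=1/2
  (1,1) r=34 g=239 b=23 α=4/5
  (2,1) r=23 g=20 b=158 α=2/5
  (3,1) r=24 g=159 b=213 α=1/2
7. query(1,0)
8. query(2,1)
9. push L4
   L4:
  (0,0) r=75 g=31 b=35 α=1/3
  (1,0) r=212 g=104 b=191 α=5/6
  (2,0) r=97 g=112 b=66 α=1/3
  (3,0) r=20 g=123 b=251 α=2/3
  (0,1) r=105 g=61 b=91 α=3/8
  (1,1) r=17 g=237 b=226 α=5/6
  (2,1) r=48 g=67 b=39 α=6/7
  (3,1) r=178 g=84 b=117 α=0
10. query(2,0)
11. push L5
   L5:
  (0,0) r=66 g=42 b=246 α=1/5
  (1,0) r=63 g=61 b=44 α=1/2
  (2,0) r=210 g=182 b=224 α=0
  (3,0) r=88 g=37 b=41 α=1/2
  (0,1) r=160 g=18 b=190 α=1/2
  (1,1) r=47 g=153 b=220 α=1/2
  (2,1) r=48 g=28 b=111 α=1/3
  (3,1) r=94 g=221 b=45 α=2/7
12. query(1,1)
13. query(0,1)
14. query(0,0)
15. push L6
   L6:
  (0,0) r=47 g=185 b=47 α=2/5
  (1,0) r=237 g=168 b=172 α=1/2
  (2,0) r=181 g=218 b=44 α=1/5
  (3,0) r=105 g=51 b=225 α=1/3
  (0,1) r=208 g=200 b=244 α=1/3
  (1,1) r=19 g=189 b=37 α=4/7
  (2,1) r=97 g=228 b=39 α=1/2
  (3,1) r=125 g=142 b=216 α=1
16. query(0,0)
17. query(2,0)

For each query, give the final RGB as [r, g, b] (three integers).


at x=0,y=0 over L1,L2:
L1 α=1/5: [18/5, 81/5, 204/5]
L2 α=1/6: [11, 313/6, 197/3]
rounded: [11, 52, 66]

(2,0) stack=L1,L2; from [0,0,0]:
L1 α=1/2: [10, 241/2, 12]
L2 α=7/8: [195/2, 1431/16, 59/2]
= [98, 89, 30]

(3,0) stack=L1,L2; from [0,0,0]:
L1 α=1/3: [133/3, 187/3, 76]
L2 α=1/2: [248/3, 535/6, 291/2]
= [83, 89, 146]

at x=1,y=0 over L1,L2,L3:
+L1 (α=1/2) → [13/2, 17, 67]
+L2 (α=1/4) → [169/8, 247/4, 399/4]
+L3 (α=2/3) → [1993/24, 1655/12, 1327/12]
= [83, 138, 111]

(2,1) stack=L1,L2,L3; from [0,0,0]:
L1 α=5/7: [1195/7, 45, 295/7]
L2 α=1: [122, 142, 7]
L3 α=2/5: [412/5, 466/5, 337/5]
→ [82, 93, 67]

query (2,0) [L1,L2,L3,L4] — begin 0,0,0
L1 α=1/2: [10, 241/2, 12]
L2 α=7/8: [195/2, 1431/16, 59/2]
L3 α=1/2: [269/4, 1975/32, 161/4]
L4 α=1/3: [463/6, 3767/48, 293/6]
→ [77, 78, 49]

at x=1,y=1 over L1,L2,L3,L4,L5:
after L1 α=6/7: [792/7, 1296/7, 960/7]
after L2 α=1/4: [853/7, 2371/14, 3209/28]
after L3 α=4/5: [361/7, 3151/14, 1157/28]
after L4 α=5/6: [478/21, 19741/84, 32797/168]
after L5 α=1/2: [1465/42, 32593/168, 69757/336]
rounded: [35, 194, 208]

(0,1) stack=L1,L2,L3,L4,L5; from [0,0,0]:
after L1 α=0: [0, 0, 0]
after L2 α=2/3: [196/3, 320/3, 286/3]
after L3 α=1/2: [463/6, 373/3, 337/6]
after L4 α=3/8: [4205/48, 1207/12, 3323/48]
after L5 α=1/2: [11885/96, 1423/24, 12443/96]
= [124, 59, 130]

query (0,0) [L1,L2,L3,L4,L5] — begin 0,0,0
L1 α=1/5: [18/5, 81/5, 204/5]
L2 α=1/6: [11, 313/6, 197/3]
L3 α=6/7: [1073/7, 2437/42, 167/3]
L4 α=1/3: [2671/21, 3088/63, 439/9]
L5 α=1/5: [2414/21, 14998/315, 794/9]
rounded: [115, 48, 88]

(0,0) stack=L1,L2,L3,L4,L5,L6; from [0,0,0]:
+L1 (α=1/5) → [18/5, 81/5, 204/5]
+L2 (α=1/6) → [11, 313/6, 197/3]
+L3 (α=6/7) → [1073/7, 2437/42, 167/3]
+L4 (α=1/3) → [2671/21, 3088/63, 439/9]
+L5 (α=1/5) → [2414/21, 14998/315, 794/9]
+L6 (α=2/5) → [3072/35, 53848/525, 1076/15]
= [88, 103, 72]

query (2,0) [L1,L2,L3,L4,L5,L6] — begin 0,0,0
+L1 (α=1/2) → [10, 241/2, 12]
+L2 (α=7/8) → [195/2, 1431/16, 59/2]
+L3 (α=1/2) → [269/4, 1975/32, 161/4]
+L4 (α=1/3) → [463/6, 3767/48, 293/6]
+L5 (α=0) → [463/6, 3767/48, 293/6]
+L6 (α=1/5) → [1469/15, 6383/60, 718/15]
rounded: [98, 106, 48]
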